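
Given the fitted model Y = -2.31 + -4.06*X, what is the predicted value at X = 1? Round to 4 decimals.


Predicted value:
Y = -2.31 + (-4.06)(1) = -2.31 + -4.0600 = -6.3700.

-6.3700


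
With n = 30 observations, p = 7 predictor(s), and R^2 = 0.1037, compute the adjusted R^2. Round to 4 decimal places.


Adjusted R^2 = 1 - (1 - R^2) * (n-1)/(n-p-1).
(1 - R^2) = 0.8963.
(n-1)/(n-p-1) = 29/22.
(1 - R^2) * (n-1) = 0.8963 * 29 = 25.9927.
Divide by (n-p-1): 25.9927 / 22 = 1.1815.
Adj R^2 = 1 - 1.1815 = -0.1815.

-0.1815


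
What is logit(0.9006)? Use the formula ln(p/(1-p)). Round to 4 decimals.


1 - p = 0.0994.
p/(1-p) = 9.0604.
logit = ln(9.0604) = 2.2039.

2.2039


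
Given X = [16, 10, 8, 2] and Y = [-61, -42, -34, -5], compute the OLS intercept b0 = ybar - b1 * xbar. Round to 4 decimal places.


The slope is b1 = -4.0000.
Sample means are xbar = 9.0000 and ybar = -35.5000.
Intercept: b0 = -35.5000 - (-4.0000)(9.0000) = 0.5000.

0.5000


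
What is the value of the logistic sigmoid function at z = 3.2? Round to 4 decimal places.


exp(-3.2000) = 0.0408.
1 + exp(-z) = 1.0408.
sigmoid = 1/1.0408 = 0.9608.

0.9608


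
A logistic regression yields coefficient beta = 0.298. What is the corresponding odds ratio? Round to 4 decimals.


The odds ratio is computed as:
OR = e^(0.298) = 1.3472.

1.3472


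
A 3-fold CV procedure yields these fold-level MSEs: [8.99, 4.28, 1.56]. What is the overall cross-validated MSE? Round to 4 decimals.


Sum of fold MSEs = 14.8300.
Average = 14.8300 / 3 = 4.9433.

4.9433


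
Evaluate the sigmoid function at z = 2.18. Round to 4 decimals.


exp(-2.1800) = 0.1130.
1 + exp(-z) = 1.1130.
sigmoid = 1/1.1130 = 0.8984.

0.8984


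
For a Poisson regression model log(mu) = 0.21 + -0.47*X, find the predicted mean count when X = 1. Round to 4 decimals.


Compute eta = 0.21 + -0.47 * 1 = -0.2600.
Apply inverse link: mu = e^-0.2600 = 0.7711.

0.7711


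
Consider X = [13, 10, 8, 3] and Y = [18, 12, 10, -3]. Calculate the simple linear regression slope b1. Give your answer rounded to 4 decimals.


First compute the means: xbar = 8.5000, ybar = 9.2500.
Then S_xx = sum((xi - xbar)^2) = 53.0000.
S_xy = sum((xi - xbar)(yi - ybar)) = 110.5000.
b1 = S_xy / S_xx = 110.5000 / 53.0000 = 2.0849.

2.0849


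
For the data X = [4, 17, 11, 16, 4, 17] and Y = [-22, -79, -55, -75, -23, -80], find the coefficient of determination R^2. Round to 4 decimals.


After computing the OLS fit (b0=-5.3282, b1=-4.3773):
SSres = 3.7933, SStot = 3711.3333.
R^2 = 1 - 3.7933/3711.3333 = 0.9990.

0.9990


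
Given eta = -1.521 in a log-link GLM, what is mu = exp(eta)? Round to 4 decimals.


Apply the inverse link:
mu = e^-1.521 = 0.2185.

0.2185


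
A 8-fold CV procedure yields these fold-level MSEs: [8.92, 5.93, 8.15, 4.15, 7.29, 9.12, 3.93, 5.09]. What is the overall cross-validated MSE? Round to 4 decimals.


Total MSE across folds = 52.5800.
CV-MSE = 52.5800/8 = 6.5725.

6.5725


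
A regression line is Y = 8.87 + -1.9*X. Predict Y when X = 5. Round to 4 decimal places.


Predicted value:
Y = 8.87 + (-1.9)(5) = 8.87 + -9.5000 = -0.6300.

-0.6300


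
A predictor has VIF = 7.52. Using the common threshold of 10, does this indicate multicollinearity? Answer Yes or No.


The threshold is 10.
VIF = 7.52 is < 10.
Multicollinearity indication: No.

No


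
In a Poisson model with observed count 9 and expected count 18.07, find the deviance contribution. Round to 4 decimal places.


y/mu = 9/18.07 = 0.498063 (approx.), and ln(9/18.07) = -0.697029.
y * ln(y/mu) = 9 * -0.697029 = -6.273261.
y - mu = -9.07.
D = 2 * (-6.273261 - -9.07) = 5.593478, which rounds to 5.5935.

5.5935


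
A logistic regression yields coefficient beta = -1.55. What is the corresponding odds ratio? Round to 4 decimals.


The odds ratio is computed as:
OR = e^(-1.55) = 0.2122.

0.2122


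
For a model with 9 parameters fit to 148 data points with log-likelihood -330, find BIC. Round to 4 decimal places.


k * ln(n) = 9 * ln(148) = 9 * 4.997212 = 44.974908.
-2 * loglik = -2 * (-330) = 660.
BIC = 44.974908 + 660 = 704.974908, which rounds to 704.9749.

704.9749


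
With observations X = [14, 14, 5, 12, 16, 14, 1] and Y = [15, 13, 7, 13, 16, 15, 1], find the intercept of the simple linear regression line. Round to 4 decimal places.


Compute b1 = 0.9607 from the OLS formula.
With xbar = 10.8571 and ybar = 11.4286, the intercept is:
b0 = 11.4286 - 0.9607 * 10.8571 = 0.9985.

0.9985


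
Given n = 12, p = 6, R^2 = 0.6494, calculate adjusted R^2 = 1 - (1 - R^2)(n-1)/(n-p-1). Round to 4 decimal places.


Adjusted R^2 = 1 - (1 - R^2) * (n-1)/(n-p-1).
(1 - R^2) = 0.3506.
(n-1)/(n-p-1) = 11/5.
(1 - R^2) * (n-1) = 0.3506 * 11 = 3.8566.
Divide by (n-p-1): 3.8566 / 5 = 0.7713.
Adj R^2 = 1 - 0.7713 = 0.2287.

0.2287


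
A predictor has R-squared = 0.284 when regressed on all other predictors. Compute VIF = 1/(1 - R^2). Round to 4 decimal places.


Denominator: 1 - 0.284 = 0.716.
VIF = 1 / 0.716 = 1.3966.

1.3966


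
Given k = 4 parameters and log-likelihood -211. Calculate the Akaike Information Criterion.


AIC = 2k - 2*loglik = 2(4) - 2(-211).
= 8 + 422 = 430.

430


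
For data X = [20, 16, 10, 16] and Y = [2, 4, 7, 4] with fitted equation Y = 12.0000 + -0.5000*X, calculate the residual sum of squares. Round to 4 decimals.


Compute predicted values, then residuals = yi - yhat_i.
Residuals: [0.0000, 0.0000, 0.0000, 0.0000].
SSres = sum(residual^2) = 0.0000.

0.0000


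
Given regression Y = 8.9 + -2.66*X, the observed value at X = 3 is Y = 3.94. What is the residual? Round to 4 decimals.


Fitted value at X = 3 is yhat = 8.9 + -2.66*3 = 0.9200.
Residual = 3.94 - 0.9200 = 3.0200.

3.0200


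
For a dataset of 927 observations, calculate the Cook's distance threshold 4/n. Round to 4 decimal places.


Using the rule of thumb:
Threshold = 4 / 927 = 0.0043.

0.0043


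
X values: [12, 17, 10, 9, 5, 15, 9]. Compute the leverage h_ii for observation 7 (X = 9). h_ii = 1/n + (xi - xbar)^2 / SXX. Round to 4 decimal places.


Compute xbar = 11.0000 with n = 7 observations.
SXX = 98.0000.
Leverage = 1/7 + (9 - 11.0000)^2/98.0000 = 0.1837.

0.1837


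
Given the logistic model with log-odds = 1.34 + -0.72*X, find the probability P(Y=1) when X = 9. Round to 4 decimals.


z = 1.34 + -0.72 * 9 = -5.1400.
Sigmoid: P = 1 / (1 + exp(5.1400)) = 0.0058.

0.0058


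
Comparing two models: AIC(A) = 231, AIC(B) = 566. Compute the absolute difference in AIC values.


Compute |231 - 566| = 335.
Model A has the smaller AIC.

335


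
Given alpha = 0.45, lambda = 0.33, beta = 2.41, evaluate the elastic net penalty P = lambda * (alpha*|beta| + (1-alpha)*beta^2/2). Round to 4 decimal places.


Compute:
L1 = 0.45 * 2.41 = 1.0845.
L2 = 0.55 * 2.41^2 / 2 = 1.5972.
Penalty = 0.33 * (1.0845 + 1.5972) = 0.8850.

0.8850


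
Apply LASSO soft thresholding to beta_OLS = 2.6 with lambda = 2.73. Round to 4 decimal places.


|beta_OLS| = 2.6.
lambda = 2.73.
Since |beta| <= lambda, the coefficient is set to 0.
Result = 0.0000.

0.0000


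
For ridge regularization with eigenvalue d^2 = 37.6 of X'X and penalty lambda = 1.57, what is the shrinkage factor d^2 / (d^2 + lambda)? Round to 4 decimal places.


Denominator = d^2 + lambda = 37.6 + 1.57 = 39.1700.
Shrinkage = 37.6 / 39.1700 = 0.9599.

0.9599


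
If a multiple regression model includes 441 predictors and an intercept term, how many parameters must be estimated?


Each predictor gets one coefficient, plus one intercept.
Total parameters = 441 + 1 = 442.

442


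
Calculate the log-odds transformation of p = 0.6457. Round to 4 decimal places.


Compute the odds: 0.6457/0.3543 = 1.8225.
Take the natural log: ln(1.8225) = 0.6002.

0.6002


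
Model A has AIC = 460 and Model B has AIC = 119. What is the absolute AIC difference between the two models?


|AIC_A - AIC_B| = |460 - 119| = 341.
Model B is preferred (lower AIC).

341


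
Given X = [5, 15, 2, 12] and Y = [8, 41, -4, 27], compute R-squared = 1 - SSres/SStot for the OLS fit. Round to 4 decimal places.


After computing the OLS fit (b0=-9.9954, b1=3.2936):
SSres = 11.6055, SStot = 1194.0000.
R^2 = 1 - 11.6055/1194.0000 = 0.9903.

0.9903


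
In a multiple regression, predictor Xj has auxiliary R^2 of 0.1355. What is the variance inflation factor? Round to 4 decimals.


VIF = 1 / (1 - 0.1355).
= 1 / 0.8645 = 1.1567.

1.1567


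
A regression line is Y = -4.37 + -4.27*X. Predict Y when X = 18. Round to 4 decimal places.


Plug X = 18 into Y = -4.37 + -4.27*X:
Y = -4.37 + -76.8600 = -81.2300.

-81.2300


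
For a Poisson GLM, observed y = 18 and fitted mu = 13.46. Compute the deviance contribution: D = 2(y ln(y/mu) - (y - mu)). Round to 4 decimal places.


y/mu = 18/13.46 = 1.337296 (approx.), and ln(18/13.46) = 0.290649.
y * ln(y/mu) = 18 * 0.290649 = 5.231682.
y - mu = 4.54.
D = 2 * (5.231682 - 4.54) = 1.383364, which rounds to 1.3834.

1.3834


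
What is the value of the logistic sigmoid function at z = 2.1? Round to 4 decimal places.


First, exp(-2.1000) = 0.1225.
Then sigma(z) = 1/(1 + 0.1225) = 0.8909.

0.8909


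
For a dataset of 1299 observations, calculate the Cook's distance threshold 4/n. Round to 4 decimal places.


Using the rule of thumb:
Threshold = 4 / 1299 = 0.0031.

0.0031


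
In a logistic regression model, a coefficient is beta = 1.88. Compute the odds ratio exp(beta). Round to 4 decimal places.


The odds ratio is computed as:
OR = e^(1.88) = 6.5535.

6.5535


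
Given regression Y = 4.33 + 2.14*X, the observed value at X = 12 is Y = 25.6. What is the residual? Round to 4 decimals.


Fitted value at X = 12 is yhat = 4.33 + 2.14*12 = 30.0100.
Residual = 25.6 - 30.0100 = -4.4100.

-4.4100


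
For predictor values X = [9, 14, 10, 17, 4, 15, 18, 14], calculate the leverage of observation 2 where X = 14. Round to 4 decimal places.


Mean of X: xbar = 12.6250.
SXX = 151.8750.
For X = 14: h = 1/8 + (14 - 12.6250)^2/151.8750 = 0.1374.

0.1374


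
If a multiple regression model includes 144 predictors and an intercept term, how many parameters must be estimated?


Including the intercept, the model has 144 predictor coefficients + 1 intercept.
Total = 145.

145


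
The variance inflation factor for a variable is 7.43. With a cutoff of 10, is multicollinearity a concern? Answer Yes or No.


Compare VIF = 7.43 to the threshold of 10.
7.43 < 10, so the answer is No.

No


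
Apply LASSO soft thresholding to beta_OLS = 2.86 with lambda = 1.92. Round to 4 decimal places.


Check: |2.86| = 2.86 vs lambda = 1.92.
Since |beta| > lambda, coefficient = sign(beta)*(|beta| - lambda) = 0.9400.
Soft-thresholded coefficient = 0.9400.

0.9400


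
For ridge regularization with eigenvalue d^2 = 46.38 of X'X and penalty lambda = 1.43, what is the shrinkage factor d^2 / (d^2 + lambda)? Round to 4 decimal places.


Denominator = d^2 + lambda = 46.38 + 1.43 = 47.8100.
Shrinkage = 46.38 / 47.8100 = 0.9701.

0.9701


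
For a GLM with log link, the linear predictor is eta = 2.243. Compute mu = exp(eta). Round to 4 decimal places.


mu = exp(eta) = exp(2.243).
= 9.4216.

9.4216


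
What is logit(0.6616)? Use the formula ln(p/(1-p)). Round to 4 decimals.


The odds are p/(1-p) = 0.6616 / 0.3384 = 1.9551.
logit(p) = ln(1.9551) = 0.6704.

0.6704


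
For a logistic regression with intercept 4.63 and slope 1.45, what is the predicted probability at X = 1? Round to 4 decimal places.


z = 4.63 + 1.45 * 1 = 6.0800.
Sigmoid: P = 1 / (1 + exp(-6.0800)) = 0.9977.

0.9977


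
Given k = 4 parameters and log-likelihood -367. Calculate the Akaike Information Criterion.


Compute:
2k = 2*4 = 8.
-2*loglik = -2*(-367) = 734.
AIC = 8 + 734 = 742.

742


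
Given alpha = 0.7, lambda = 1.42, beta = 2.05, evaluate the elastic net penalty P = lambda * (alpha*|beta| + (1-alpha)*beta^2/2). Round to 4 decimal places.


Compute:
L1 = 0.7 * 2.05 = 1.4350.
L2 = 0.3 * 2.05^2 / 2 = 0.6304.
Penalty = 1.42 * (1.4350 + 0.6304) = 2.9328.

2.9328


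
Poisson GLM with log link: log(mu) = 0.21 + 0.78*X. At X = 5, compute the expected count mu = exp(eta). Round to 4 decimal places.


Linear predictor: eta = 0.21 + (0.78)(5) = 4.1100.
Expected count: mu = exp(4.1100) = 60.9467.

60.9467


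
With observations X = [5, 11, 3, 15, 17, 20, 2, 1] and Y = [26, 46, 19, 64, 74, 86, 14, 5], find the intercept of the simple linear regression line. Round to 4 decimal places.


The slope is b1 = 4.0424.
Sample means are xbar = 9.2500 and ybar = 41.7500.
Intercept: b0 = 41.7500 - (4.0424)(9.2500) = 4.3582.

4.3582


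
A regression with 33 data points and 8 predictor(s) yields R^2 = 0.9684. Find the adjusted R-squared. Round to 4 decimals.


Using the formula:
(1 - 0.9684) = 0.0316.
Multiply by 32/24: 0.0316 * 32 = 1.0112, then 1.0112 / 24 = 0.0421.
Adj R^2 = 1 - 0.0421 = 0.9579.

0.9579


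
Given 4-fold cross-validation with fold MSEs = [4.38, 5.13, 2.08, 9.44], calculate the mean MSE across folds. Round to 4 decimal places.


Total MSE across folds = 21.0300.
CV-MSE = 21.0300/4 = 5.2575.

5.2575


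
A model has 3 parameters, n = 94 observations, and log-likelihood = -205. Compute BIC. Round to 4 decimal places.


ln(94) = 4.543295.
k * ln(n) = 3 * 4.543295 = 13.629885.
-2L = 410.
BIC = 13.629885 + 410 = 423.629885, which rounds to 423.6299.

423.6299


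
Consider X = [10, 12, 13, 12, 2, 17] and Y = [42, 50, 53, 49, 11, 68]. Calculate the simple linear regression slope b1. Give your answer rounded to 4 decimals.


First compute the means: xbar = 11.0000, ybar = 45.5000.
Then S_xx = sum((xi - xbar)^2) = 124.0000.
S_xy = sum((xi - xbar)(yi - ybar)) = 472.0000.
b1 = S_xy / S_xx = 472.0000 / 124.0000 = 3.8065.

3.8065


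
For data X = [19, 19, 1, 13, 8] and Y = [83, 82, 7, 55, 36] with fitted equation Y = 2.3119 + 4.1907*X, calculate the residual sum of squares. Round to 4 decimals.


Predicted values from Y = 2.3119 + 4.1907*X.
Residuals: [1.0648, 0.0648, 0.4974, -1.7910, 0.1625].
SSres = 4.6195.

4.6195


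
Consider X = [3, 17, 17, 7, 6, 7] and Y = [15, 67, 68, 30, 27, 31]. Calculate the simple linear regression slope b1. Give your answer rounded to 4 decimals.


Calculate xbar = 9.5000, ybar = 39.6667.
S_xx = 179.5000, S_xy = 668.0000.
Using b1 = S_xy / S_xx = 668.0000 / 179.5000, we get b1 = 3.7214.

3.7214


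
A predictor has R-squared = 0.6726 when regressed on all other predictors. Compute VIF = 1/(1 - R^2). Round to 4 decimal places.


VIF = 1 / (1 - 0.6726).
= 1 / 0.3274 = 3.0544.

3.0544


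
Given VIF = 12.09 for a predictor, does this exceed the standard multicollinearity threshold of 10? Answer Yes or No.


The threshold is 10.
VIF = 12.09 is >= 10.
Multicollinearity indication: Yes.

Yes


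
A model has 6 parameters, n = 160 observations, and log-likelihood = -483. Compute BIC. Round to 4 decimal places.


k * ln(n) = 6 * ln(160) = 6 * 5.075174 = 30.451044.
-2 * loglik = -2 * (-483) = 966.
BIC = 30.451044 + 966 = 996.451044, which rounds to 996.4510.

996.4510


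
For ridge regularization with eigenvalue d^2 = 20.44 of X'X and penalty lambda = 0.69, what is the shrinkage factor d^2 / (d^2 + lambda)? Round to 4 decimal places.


d^2 + lambda = 20.44 + 0.69 = 21.1300.
Shrinkage factor = 20.44/21.1300 = 0.9673.

0.9673


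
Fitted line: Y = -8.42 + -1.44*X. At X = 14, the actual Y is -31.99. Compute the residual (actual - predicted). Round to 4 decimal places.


Predicted = -8.42 + -1.44 * 14 = -28.5800.
Residual = -31.99 - -28.5800 = -3.4100.

-3.4100


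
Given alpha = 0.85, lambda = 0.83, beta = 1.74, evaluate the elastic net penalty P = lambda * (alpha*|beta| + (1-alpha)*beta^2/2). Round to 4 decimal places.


Compute:
L1 = 0.85 * 1.74 = 1.4790.
L2 = 0.15 * 1.74^2 / 2 = 0.2271.
Penalty = 0.83 * (1.4790 + 0.2271) = 1.4160.

1.4160


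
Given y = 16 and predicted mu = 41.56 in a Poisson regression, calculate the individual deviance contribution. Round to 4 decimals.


First: ln(16/41.56) = -0.954549.
Then: 16 * -0.954549 = -15.272784.
y - mu = 16 - 41.56 = -25.56.
D = 2(-15.272784 - -25.56) = 20.574432, which rounds to 20.5744.

20.5744


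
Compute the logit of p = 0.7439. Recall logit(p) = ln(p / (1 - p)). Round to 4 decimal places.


The odds are p/(1-p) = 0.7439 / 0.2561 = 2.9047.
logit(p) = ln(2.9047) = 1.0663.

1.0663


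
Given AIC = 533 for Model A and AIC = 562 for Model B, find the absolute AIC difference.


|AIC_A - AIC_B| = |533 - 562| = 29.
Model A is preferred (lower AIC).

29


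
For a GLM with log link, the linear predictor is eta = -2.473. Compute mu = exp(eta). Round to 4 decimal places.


mu = exp(eta) = exp(-2.473).
= 0.0843.

0.0843


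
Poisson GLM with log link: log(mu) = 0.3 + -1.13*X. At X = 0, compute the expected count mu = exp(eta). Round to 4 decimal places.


eta = 0.3 + -1.13 * 0 = 0.3000.
mu = exp(0.3000) = 1.3499.

1.3499


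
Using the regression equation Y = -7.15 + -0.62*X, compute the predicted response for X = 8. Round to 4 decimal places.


Predicted value:
Y = -7.15 + (-0.62)(8) = -7.15 + -4.9600 = -12.1100.

-12.1100


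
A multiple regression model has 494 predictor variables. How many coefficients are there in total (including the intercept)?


Each predictor gets one coefficient, plus one intercept.
Total parameters = 494 + 1 = 495.

495


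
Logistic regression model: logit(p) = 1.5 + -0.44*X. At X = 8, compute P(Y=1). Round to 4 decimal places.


Linear predictor: z = 1.5 + -0.44 * 8 = -2.0200.
P = 1/(1 + exp(2.0200)) = 1/(1 + 7.5383) = 0.1171.

0.1171


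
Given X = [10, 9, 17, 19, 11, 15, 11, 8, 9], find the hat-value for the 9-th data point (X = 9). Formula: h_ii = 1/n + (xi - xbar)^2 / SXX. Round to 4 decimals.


Mean of X: xbar = 12.1111.
SXX = 122.8889.
For X = 9: h = 1/9 + (9 - 12.1111)^2/122.8889 = 0.1899.

0.1899


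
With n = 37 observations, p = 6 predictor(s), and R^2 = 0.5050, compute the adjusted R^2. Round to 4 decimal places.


Plug in: Adj R^2 = 1 - (1 - 0.5050) * 36/30.
= 1 - 0.4950 * 36/30
= 1 - 17.8200 / 30
= 1 - 0.5940 = 0.4060.

0.4060


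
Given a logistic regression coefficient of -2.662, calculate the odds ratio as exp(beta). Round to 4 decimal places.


The odds ratio is computed as:
OR = e^(-2.662) = 0.0698.

0.0698


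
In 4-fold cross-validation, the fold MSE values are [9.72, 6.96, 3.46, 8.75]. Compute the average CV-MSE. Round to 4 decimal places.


Sum of fold MSEs = 28.8900.
Average = 28.8900 / 4 = 7.2225.

7.2225


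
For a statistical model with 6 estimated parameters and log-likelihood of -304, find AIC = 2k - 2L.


AIC = 2k - 2*loglik = 2(6) - 2(-304).
= 12 + 608 = 620.

620


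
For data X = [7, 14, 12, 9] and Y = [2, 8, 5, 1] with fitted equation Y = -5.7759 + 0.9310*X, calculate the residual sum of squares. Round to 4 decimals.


Compute predicted values, then residuals = yi - yhat_i.
Residuals: [1.2589, 0.7419, -0.3961, -1.6031].
SSres = sum(residual^2) = 4.8621.

4.8621


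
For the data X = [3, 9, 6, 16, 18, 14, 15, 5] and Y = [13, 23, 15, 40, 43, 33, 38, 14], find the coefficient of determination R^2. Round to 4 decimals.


The fitted line is Y = 3.8549 + 2.1879*X.
SSres = 16.8418, SStot = 1105.8750.
R^2 = 1 - SSres/SStot = 0.9848.

0.9848


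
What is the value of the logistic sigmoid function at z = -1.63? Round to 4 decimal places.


Compute exp(1.6300) = 5.1039.
Sigmoid = 1 / (1 + 5.1039) = 1 / 6.1039 = 0.1638.

0.1638


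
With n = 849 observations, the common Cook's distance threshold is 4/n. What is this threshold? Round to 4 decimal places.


Cook's distance cutoff = 4/n = 4/849.
= 0.0047.

0.0047


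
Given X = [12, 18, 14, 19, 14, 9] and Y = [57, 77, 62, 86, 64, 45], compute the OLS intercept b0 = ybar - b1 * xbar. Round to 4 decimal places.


First find the slope: b1 = 3.8750.
Means: xbar = 14.3333, ybar = 65.1667.
b0 = ybar - b1 * xbar = 65.1667 - 3.8750 * 14.3333 = 9.6250.

9.6250


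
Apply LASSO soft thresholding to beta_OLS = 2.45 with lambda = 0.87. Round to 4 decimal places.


Check: |2.45| = 2.45 vs lambda = 0.87.
Since |beta| > lambda, coefficient = sign(beta)*(|beta| - lambda) = 1.5800.
Soft-thresholded coefficient = 1.5800.

1.5800


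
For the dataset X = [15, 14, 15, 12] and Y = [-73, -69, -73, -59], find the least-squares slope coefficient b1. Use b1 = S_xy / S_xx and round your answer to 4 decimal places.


Calculate xbar = 14.0000, ybar = -68.5000.
S_xx = 6.0000, S_xy = -28.0000.
Using b1 = S_xy / S_xx = -28.0000 / 6.0000, we get b1 = -4.6667.

-4.6667


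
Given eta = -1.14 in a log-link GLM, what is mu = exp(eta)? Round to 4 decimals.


mu = exp(eta) = exp(-1.14).
= 0.3198.

0.3198


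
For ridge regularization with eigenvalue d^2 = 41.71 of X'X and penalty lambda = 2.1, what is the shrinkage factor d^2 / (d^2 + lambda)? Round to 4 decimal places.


d^2 + lambda = 41.71 + 2.1 = 43.8100.
Shrinkage factor = 41.71/43.8100 = 0.9521.

0.9521


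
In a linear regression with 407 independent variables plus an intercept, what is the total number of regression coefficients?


Total coefficients = number of predictors + 1 (for the intercept).
= 407 + 1 = 408.

408


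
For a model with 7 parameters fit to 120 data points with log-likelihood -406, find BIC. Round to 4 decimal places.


Compute k*ln(n) = 7*ln(120) = 7*4.787492 = 33.512444.
Then -2*loglik = 812.
BIC = 33.512444 + 812 = 845.512444, which rounds to 845.5124.

845.5124


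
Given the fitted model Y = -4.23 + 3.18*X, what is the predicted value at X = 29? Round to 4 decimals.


Plug X = 29 into Y = -4.23 + 3.18*X:
Y = -4.23 + 92.2200 = 87.9900.

87.9900


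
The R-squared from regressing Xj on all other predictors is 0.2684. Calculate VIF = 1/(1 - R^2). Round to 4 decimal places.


VIF = 1 / (1 - 0.2684).
= 1 / 0.7316 = 1.3669.

1.3669


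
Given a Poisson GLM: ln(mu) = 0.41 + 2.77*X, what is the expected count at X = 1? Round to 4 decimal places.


eta = 0.41 + 2.77 * 1 = 3.1800.
mu = exp(3.1800) = 24.0468.

24.0468


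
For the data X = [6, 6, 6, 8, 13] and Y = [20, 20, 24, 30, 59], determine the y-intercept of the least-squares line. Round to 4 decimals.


Compute b1 = 5.3696 from the OLS formula.
With xbar = 7.8000 and ybar = 30.6000, the intercept is:
b0 = 30.6000 - 5.3696 * 7.8000 = -11.2826.

-11.2826


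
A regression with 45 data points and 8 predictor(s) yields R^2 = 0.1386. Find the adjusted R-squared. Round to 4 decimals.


Adjusted R^2 = 1 - (1 - R^2) * (n-1)/(n-p-1).
(1 - R^2) = 0.8614.
(n-1)/(n-p-1) = 44/36.
(1 - R^2) * (n-1) = 0.8614 * 44 = 37.9016.
Divide by (n-p-1): 37.9016 / 36 = 1.0528.
Adj R^2 = 1 - 1.0528 = -0.0528.

-0.0528


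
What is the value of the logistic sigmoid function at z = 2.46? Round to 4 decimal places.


Compute exp(-2.4600) = 0.0854.
Sigmoid = 1 / (1 + 0.0854) = 1 / 1.0854 = 0.9213.

0.9213


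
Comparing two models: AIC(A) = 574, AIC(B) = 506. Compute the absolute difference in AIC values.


Compute |574 - 506| = 68.
Model B has the smaller AIC.

68


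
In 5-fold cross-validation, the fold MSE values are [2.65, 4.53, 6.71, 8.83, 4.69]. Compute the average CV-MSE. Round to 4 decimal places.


Total MSE across folds = 27.4100.
CV-MSE = 27.4100/5 = 5.4820.

5.4820


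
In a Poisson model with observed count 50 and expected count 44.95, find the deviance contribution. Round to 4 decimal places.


First: ln(50/44.95) = 0.106472.
Then: 50 * 0.106472 = 5.323600.
y - mu = 50 - 44.95 = 5.05.
D = 2(5.323600 - 5.05) = 0.547200, which rounds to 0.5472.

0.5472


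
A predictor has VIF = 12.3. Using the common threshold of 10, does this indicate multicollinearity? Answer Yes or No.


Check: VIF = 12.3 vs threshold = 10.
Since 12.3 >= 10, the answer is Yes.

Yes


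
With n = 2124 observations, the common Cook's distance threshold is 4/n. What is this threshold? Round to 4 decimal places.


The threshold is 4/n.
4/2124 = 0.0019.

0.0019


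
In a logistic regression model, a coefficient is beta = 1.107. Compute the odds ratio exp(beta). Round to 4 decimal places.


Odds ratio = exp(beta) = exp(1.107).
= 3.0253.

3.0253


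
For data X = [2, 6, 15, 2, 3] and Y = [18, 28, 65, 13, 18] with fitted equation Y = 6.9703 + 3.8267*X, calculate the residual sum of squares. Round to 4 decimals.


For each point, residual = actual - predicted.
Residuals: [3.3763, -1.9305, 0.6292, -1.6237, -0.4504].
Sum of squared residuals = 18.3614.

18.3614


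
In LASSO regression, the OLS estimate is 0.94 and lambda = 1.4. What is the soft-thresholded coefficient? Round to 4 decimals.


Absolute value: |0.94| = 0.94.
Compare to lambda = 1.4.
Since |beta| <= lambda, the coefficient is set to 0.

0.0000


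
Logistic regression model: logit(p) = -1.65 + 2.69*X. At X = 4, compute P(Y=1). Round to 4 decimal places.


Compute z = -1.65 + (2.69)(4) = 9.1100.
exp(-z) = 0.0001.
P = 1/(1 + 0.0001) = 0.9999.

0.9999


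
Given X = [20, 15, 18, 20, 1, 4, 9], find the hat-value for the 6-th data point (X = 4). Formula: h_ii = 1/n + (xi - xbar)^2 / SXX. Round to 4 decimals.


Compute xbar = 12.4286 with n = 7 observations.
SXX = 365.7143.
Leverage = 1/7 + (4 - 12.4286)^2/365.7143 = 0.3371.

0.3371


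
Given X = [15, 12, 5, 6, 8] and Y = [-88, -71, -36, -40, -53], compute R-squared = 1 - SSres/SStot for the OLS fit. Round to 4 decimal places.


Fit the OLS line: b0 = -9.9887, b1 = -5.1751.
SSres = 5.0282.
SStot = 1901.2000.
R^2 = 1 - 5.0282/1901.2000 = 0.9974.

0.9974


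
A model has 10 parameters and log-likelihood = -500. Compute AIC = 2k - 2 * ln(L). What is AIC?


Compute:
2k = 2*10 = 20.
-2*loglik = -2*(-500) = 1000.
AIC = 20 + 1000 = 1020.

1020


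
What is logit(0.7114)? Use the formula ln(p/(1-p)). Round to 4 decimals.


The odds are p/(1-p) = 0.7114 / 0.2886 = 2.4650.
logit(p) = ln(2.4650) = 0.9022.

0.9022


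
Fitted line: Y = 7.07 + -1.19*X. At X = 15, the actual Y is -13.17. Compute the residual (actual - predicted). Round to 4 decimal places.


Predicted = 7.07 + -1.19 * 15 = -10.7800.
Residual = -13.17 - -10.7800 = -2.3900.

-2.3900


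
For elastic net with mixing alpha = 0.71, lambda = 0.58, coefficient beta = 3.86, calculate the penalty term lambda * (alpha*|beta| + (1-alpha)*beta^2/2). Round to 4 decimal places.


L1 component = 0.71 * |3.86| = 2.7406.
L2 component = 0.29 * 3.86^2 / 2 = 2.1604.
Penalty = 0.58 * (2.7406 + 2.1604) = 0.58 * 4.9010 = 2.8426.

2.8426


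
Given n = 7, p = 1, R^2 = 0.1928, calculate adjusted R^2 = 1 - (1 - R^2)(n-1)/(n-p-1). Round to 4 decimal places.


Plug in: Adj R^2 = 1 - (1 - 0.1928) * 6/5.
= 1 - 0.8072 * 6/5
= 1 - 4.8432 / 5
= 1 - 0.9686 = 0.0314.

0.0314


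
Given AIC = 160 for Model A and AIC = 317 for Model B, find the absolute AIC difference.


Absolute difference = |160 - 317| = 157.
The model with lower AIC (A) is preferred.

157


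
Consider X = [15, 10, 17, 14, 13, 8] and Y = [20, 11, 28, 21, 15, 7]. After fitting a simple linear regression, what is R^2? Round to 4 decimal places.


Fit the OLS line: b0 = -11.5532, b1 = 2.2249.
SSres = 14.5593.
SStot = 286.0000.
R^2 = 1 - 14.5593/286.0000 = 0.9491.

0.9491


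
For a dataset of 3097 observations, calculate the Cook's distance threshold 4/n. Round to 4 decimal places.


The threshold is 4/n.
4/3097 = 0.0013.

0.0013


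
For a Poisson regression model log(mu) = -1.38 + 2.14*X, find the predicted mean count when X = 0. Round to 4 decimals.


Linear predictor: eta = -1.38 + (2.14)(0) = -1.3800.
Expected count: mu = exp(-1.3800) = 0.2516.

0.2516


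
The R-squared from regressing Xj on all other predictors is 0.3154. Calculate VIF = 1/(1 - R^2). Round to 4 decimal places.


VIF = 1 / (1 - 0.3154).
= 1 / 0.6846 = 1.4607.

1.4607


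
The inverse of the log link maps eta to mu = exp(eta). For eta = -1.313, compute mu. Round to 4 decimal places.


Apply the inverse link:
mu = e^-1.313 = 0.2690.

0.2690


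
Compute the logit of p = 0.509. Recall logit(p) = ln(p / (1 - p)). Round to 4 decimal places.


The odds are p/(1-p) = 0.509 / 0.491 = 1.0367.
logit(p) = ln(1.0367) = 0.0360.

0.0360


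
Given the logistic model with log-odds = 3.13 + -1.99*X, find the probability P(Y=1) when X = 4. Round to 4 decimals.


Compute z = 3.13 + (-1.99)(4) = -4.8300.
exp(-z) = 125.2110.
P = 1/(1 + 125.2110) = 0.0079.

0.0079


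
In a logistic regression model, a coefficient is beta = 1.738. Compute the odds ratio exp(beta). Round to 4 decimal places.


exp(1.738) = 5.6860.
So the odds ratio is 5.6860.

5.6860


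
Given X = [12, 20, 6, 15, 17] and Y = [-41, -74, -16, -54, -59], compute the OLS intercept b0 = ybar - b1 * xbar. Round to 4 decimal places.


First find the slope: b1 = -4.0789.
Means: xbar = 14.0000, ybar = -48.8000.
b0 = ybar - b1 * xbar = -48.8000 - -4.0789 * 14.0000 = 8.3053.

8.3053


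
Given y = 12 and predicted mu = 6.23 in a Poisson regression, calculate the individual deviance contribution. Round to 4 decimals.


y/mu = 12/6.23 = 1.926164 (approx.), and ln(12/6.23) = 0.655530.
y * ln(y/mu) = 12 * 0.655530 = 7.866360.
y - mu = 5.77.
D = 2 * (7.866360 - 5.77) = 4.192720, which rounds to 4.1927.

4.1927


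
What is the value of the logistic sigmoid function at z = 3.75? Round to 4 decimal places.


First, exp(-3.7500) = 0.0235.
Then sigma(z) = 1/(1 + 0.0235) = 0.9770.

0.9770


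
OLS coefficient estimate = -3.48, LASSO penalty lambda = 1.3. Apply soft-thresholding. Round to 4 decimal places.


Absolute value: |-3.48| = 3.48.
Compare to lambda = 1.3.
Since |beta| > lambda, coefficient = sign(beta)*(|beta| - lambda) = -2.1800.

-2.1800


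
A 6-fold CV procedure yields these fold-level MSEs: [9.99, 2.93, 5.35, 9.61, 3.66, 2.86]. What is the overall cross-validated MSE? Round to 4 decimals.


Sum of fold MSEs = 34.4000.
Average = 34.4000 / 6 = 5.7333.

5.7333


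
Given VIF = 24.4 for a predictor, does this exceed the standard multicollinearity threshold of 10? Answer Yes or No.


Check: VIF = 24.4 vs threshold = 10.
Since 24.4 >= 10, the answer is Yes.

Yes


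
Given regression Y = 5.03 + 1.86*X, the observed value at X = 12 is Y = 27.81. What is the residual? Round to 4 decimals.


Predicted = 5.03 + 1.86 * 12 = 27.3500.
Residual = 27.81 - 27.3500 = 0.4600.

0.4600


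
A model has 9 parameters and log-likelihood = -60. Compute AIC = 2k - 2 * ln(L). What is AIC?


AIC = 2k - 2*loglik = 2(9) - 2(-60).
= 18 + 120 = 138.

138


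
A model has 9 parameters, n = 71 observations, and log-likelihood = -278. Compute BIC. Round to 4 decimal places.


k * ln(n) = 9 * ln(71) = 9 * 4.262680 = 38.364120.
-2 * loglik = -2 * (-278) = 556.
BIC = 38.364120 + 556 = 594.364120, which rounds to 594.3641.

594.3641


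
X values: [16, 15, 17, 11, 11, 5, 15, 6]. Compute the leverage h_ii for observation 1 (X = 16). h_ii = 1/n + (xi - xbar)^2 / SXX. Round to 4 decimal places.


Compute xbar = 12.0000 with n = 8 observations.
SXX = 146.0000.
Leverage = 1/8 + (16 - 12.0000)^2/146.0000 = 0.2346.

0.2346


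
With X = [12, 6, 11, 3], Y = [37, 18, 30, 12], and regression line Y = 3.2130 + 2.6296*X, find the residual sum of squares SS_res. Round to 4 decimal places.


For each point, residual = actual - predicted.
Residuals: [2.2318, -0.9906, -2.1386, 0.8982].
Sum of squared residuals = 11.3426.

11.3426


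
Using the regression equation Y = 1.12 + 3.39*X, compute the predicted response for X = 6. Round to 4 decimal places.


Predicted value:
Y = 1.12 + (3.39)(6) = 1.12 + 20.3400 = 21.4600.

21.4600


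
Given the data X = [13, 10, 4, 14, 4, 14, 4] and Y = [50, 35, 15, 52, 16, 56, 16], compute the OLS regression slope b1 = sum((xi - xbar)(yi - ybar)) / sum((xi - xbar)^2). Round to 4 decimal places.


First compute the means: xbar = 9.0000, ybar = 34.2857.
Then S_xx = sum((xi - xbar)^2) = 142.0000.
S_xy = sum((xi - xbar)(yi - ybar)) = 540.0000.
b1 = S_xy / S_xx = 540.0000 / 142.0000 = 3.8028.

3.8028


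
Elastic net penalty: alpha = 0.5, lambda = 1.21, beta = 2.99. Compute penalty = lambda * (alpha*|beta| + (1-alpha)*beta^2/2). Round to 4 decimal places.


L1 component = 0.5 * |2.99| = 1.4950.
L2 component = 0.5 * 2.99^2 / 2 = 2.2350.
Penalty = 1.21 * (1.4950 + 2.2350) = 1.21 * 3.7300 = 4.5133.

4.5133


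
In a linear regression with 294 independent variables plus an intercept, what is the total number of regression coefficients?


Total coefficients = number of predictors + 1 (for the intercept).
= 294 + 1 = 295.

295


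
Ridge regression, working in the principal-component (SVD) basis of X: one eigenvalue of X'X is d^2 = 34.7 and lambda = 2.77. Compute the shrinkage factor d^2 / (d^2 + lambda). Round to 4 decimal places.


d^2 + lambda = 34.7 + 2.77 = 37.4700.
Shrinkage factor = 34.7/37.4700 = 0.9261.

0.9261


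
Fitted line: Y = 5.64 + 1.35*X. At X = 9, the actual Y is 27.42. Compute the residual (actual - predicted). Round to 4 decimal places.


Predicted = 5.64 + 1.35 * 9 = 17.7900.
Residual = 27.42 - 17.7900 = 9.6300.

9.6300


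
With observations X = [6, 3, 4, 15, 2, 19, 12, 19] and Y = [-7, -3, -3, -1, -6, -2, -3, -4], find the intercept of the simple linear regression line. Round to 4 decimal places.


First find the slope: b1 = 0.1404.
Means: xbar = 10.0000, ybar = -3.6250.
b0 = ybar - b1 * xbar = -3.6250 - 0.1404 * 10.0000 = -5.0295.

-5.0295


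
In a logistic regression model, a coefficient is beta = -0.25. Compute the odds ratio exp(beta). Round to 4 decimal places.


Odds ratio = exp(beta) = exp(-0.25).
= 0.7788.

0.7788


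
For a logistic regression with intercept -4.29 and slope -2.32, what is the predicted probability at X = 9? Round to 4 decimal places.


Compute z = -4.29 + (-2.32)(9) = -25.1700.
exp(-z) = 85347756503.4379.
P = 1/(1 + 85347756503.4379) = 0.0000.

0.0000


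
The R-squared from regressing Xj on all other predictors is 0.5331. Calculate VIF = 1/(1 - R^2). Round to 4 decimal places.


Denominator: 1 - 0.5331 = 0.4669.
VIF = 1 / 0.4669 = 2.1418.

2.1418


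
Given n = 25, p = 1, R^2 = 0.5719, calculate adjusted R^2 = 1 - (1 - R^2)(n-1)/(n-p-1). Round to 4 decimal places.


Using the formula:
(1 - 0.5719) = 0.4281.
Multiply by 24/23: 0.4281 * 24 = 10.2744, then 10.2744 / 23 = 0.4467.
Adj R^2 = 1 - 0.4467 = 0.5533.

0.5533


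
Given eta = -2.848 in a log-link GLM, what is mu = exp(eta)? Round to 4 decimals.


Apply the inverse link:
mu = e^-2.848 = 0.0580.

0.0580


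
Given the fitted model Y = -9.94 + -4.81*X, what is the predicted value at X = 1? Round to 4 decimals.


Plug X = 1 into Y = -9.94 + -4.81*X:
Y = -9.94 + -4.8100 = -14.7500.

-14.7500


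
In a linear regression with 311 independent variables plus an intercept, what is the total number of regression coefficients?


Including the intercept, the model has 311 predictor coefficients + 1 intercept.
Total = 312.

312


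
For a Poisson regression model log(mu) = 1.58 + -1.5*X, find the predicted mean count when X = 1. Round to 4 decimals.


eta = 1.58 + -1.5 * 1 = 0.0800.
mu = exp(0.0800) = 1.0833.

1.0833


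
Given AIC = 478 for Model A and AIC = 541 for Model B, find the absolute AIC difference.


Absolute difference = |478 - 541| = 63.
The model with lower AIC (A) is preferred.

63


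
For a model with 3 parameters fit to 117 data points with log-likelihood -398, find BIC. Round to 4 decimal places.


ln(117) = 4.762174.
k * ln(n) = 3 * 4.762174 = 14.286522.
-2L = 796.
BIC = 14.286522 + 796 = 810.286522, which rounds to 810.2865.

810.2865


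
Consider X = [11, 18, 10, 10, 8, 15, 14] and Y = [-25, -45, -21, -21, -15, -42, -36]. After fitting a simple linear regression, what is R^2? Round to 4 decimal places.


Fit the OLS line: b0 = 10.9416, b1 = -3.2743.
SSres = 26.1887.
SStot = 813.4286.
R^2 = 1 - 26.1887/813.4286 = 0.9678.

0.9678


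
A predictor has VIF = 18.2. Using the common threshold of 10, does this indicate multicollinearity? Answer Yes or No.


Check: VIF = 18.2 vs threshold = 10.
Since 18.2 >= 10, the answer is Yes.

Yes


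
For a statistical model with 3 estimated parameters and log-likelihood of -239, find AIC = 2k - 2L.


AIC = 2*3 - 2*(-239).
= 6 + 478 = 484.

484


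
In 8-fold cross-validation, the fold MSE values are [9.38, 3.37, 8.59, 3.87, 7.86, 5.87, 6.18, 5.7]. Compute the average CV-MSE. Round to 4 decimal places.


Total MSE across folds = 50.8200.
CV-MSE = 50.8200/8 = 6.3525.

6.3525


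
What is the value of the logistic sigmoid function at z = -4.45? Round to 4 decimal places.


First, exp(4.4500) = 85.6269.
Then sigma(z) = 1/(1 + 85.6269) = 0.0115.

0.0115


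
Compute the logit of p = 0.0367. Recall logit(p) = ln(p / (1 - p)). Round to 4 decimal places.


Compute the odds: 0.0367/0.9633 = 0.0381.
Take the natural log: ln(0.0381) = -3.2676.

-3.2676


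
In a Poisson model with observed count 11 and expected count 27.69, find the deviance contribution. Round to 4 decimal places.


First: ln(11/27.69) = -0.923176.
Then: 11 * -0.923176 = -10.154936.
y - mu = 11 - 27.69 = -16.69.
D = 2(-10.154936 - -16.69) = 13.070128, which rounds to 13.0701.

13.0701


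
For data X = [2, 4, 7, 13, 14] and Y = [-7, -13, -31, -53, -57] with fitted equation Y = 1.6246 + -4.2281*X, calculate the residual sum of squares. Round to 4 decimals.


Compute predicted values, then residuals = yi - yhat_i.
Residuals: [-0.1684, 2.2878, -3.0279, 0.3407, 0.5688].
SSres = sum(residual^2) = 14.8702.

14.8702


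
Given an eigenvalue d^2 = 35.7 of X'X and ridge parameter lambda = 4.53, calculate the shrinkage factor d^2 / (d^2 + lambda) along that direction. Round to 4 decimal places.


d^2 + lambda = 35.7 + 4.53 = 40.2300.
Shrinkage factor = 35.7/40.2300 = 0.8874.

0.8874


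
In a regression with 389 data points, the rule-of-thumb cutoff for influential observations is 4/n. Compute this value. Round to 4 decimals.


The threshold is 4/n.
4/389 = 0.0103.

0.0103


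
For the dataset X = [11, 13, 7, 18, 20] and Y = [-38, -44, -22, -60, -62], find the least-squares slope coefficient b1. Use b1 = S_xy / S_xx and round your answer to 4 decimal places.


Calculate xbar = 13.8000, ybar = -45.2000.
S_xx = 110.8000, S_xy = -345.2000.
Using b1 = S_xy / S_xx = -345.2000 / 110.8000, we get b1 = -3.1155.

-3.1155


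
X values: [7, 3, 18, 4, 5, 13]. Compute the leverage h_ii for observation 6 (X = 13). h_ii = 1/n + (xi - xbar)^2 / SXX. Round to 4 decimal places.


n = 6, xbar = 8.3333.
SXX = sum((xi - xbar)^2) = 175.3333.
h = 1/6 + (13 - 8.3333)^2 / 175.3333 = 0.2909.

0.2909


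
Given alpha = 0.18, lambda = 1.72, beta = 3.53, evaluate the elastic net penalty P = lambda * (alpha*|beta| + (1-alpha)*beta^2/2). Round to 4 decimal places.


Compute:
L1 = 0.18 * 3.53 = 0.6354.
L2 = 0.82 * 3.53^2 / 2 = 5.1090.
Penalty = 1.72 * (0.6354 + 5.1090) = 9.8803.

9.8803


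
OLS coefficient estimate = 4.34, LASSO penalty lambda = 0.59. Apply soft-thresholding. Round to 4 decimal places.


|beta_OLS| = 4.34.
lambda = 0.59.
Since |beta| > lambda, coefficient = sign(beta)*(|beta| - lambda) = 3.7500.
Result = 3.7500.

3.7500


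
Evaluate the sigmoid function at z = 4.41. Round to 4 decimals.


First, exp(-4.4100) = 0.0122.
Then sigma(z) = 1/(1 + 0.0122) = 0.9880.

0.9880


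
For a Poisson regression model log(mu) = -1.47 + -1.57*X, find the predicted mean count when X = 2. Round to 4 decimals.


Compute eta = -1.47 + -1.57 * 2 = -4.6100.
Apply inverse link: mu = e^-4.6100 = 0.0100.

0.0100
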